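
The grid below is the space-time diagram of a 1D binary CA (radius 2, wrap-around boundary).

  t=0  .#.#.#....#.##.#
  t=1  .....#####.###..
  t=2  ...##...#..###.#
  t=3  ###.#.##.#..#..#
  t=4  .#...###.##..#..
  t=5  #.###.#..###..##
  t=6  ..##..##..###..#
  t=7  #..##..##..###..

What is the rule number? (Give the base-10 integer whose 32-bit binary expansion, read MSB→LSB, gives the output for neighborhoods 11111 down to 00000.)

1389591310

  #####|.  b31=0 t=1,i=7
  ####.|#  b30=1 t=1,i=8
  ###.#|.  b29=0 t=1,i=9
  ###..|#  b28=1 t=1,i=13
  ##.##|.  b27=0 t=1,i=10
  ##.#.|.  b26=0 t=0,i=14
  ##..#|#  b25=1 t=4,i=11
  ##...|.  b24=0 t=1,i=14
  #.###|#  b23=1 t=1,i=11
  #.##.|#  b22=1 t=0,i=12
  #.#.#|.  b21=0 t=0,i=1
  #.#..|#  b20=1 t=0,i=5
  #..##|.  b19=0 t=2,i=10
  #..#.|.  b18=0 t=3,i=11
  #...#|#  b17=1 t=2,i=1
  #....|#  b16=1 t=0,i=7
  .####|.  b15=0 t=1,i=6
  .###.|#  b14=1 t=1,i=12
  .##.#|#  b13=1 t=0,i=13
  .##..|#  b12=1 t=2,i=4
  .#.##|#  b11=1 t=0,i=11
  .#.#.|.  b10=0 t=0,i=0
  .#..#|#  b9=1 t=2,i=9
  .#...|#  b8=1 t=0,i=6
  ..###|.  b7=0 t=1,i=5
  ..##.|.  b6=0 t=2,i=3
  ..#.#|.  b5=0 t=0,i=10
  ..#..|.  b4=0 t=2,i=8
  ...##|#  b3=1 t=1,i=4
  ...#.|#  b2=1 t=0,i=9
  ....#|#  b1=1 t=0,i=8
  .....|.  b0=0 t=1,i=0
  bits 01010010110100110111101100001110 = 1389591310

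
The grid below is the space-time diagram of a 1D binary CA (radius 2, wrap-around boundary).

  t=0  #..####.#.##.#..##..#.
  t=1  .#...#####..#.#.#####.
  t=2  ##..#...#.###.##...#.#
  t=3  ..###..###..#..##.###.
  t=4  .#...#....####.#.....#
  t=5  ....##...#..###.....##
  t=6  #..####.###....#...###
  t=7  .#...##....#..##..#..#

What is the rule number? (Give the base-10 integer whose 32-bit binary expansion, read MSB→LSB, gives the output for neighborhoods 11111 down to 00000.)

1730419324

  #####|.  b31=0 t=1,i=7
  ####.|#  b30=1 t=0,i=5
  ###.#|#  b29=1 t=0,i=6
  ###..|.  b28=0 t=1,i=9
  ##.##|.  b27=0 t=2,i=13
  ##.#.|#  b26=1 t=0,i=7
  ##..#|#  b25=1 t=0,i=18
  ##...|#  b24=1 t=2,i=16
  #.###|.  b23=0 t=1,i=16
  #.##.|.  b22=0 t=0,i=10
  #.#.#|#  b21=1 t=0,i=8
  #.#..|.  b20=0 t=0,i=0
  #..##|.  b19=0 t=0,i=2
  #..#.|#  b18=1 t=0,i=19
  #...#|.  b17=0 t=1,i=3
  #....|.  b16=0 t=4,i=7
  .####|.  b15=0 t=0,i=4
  .###.|.  b14=0 t=2,i=0
  .##.#|.  b13=0 t=0,i=11
  .##..|#  b12=1 t=0,i=17
  .#.##|#  b11=1 t=0,i=9
  .#.#.|.  b10=0 t=0,i=21
  .#..#|#  b9=1 t=0,i=1
  .#...|.  b8=0 t=1,i=2
  ..###|.  b7=0 t=0,i=3
  ..##.|#  b6=1 t=0,i=16
  ..#.#|#  b5=1 t=0,i=20
  ..#..|#  b4=1 t=1,i=1
  ...##|#  b3=1 t=1,i=4
  ...#.|#  b2=1 t=2,i=7
  ....#|.  b1=0 t=4,i=8
  .....|.  b0=0 t=4,i=18
  bits 01100111001001000001101001111100 = 1730419324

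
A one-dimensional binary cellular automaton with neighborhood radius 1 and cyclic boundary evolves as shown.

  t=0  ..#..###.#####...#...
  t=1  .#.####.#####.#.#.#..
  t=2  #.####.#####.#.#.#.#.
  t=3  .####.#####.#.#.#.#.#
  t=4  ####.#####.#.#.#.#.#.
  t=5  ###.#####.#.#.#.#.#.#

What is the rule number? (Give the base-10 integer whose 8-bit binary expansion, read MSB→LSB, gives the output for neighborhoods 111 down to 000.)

186

  ###|#  b7=1 t=0,i=6
  ##.|.  b6=0 t=0,i=7
  #.#|#  b5=1 t=0,i=8
  #..|#  b4=1 t=0,i=3
  .##|#  b3=1 t=0,i=5
  .#.|.  b2=0 t=0,i=2
  ..#|#  b1=1 t=0,i=1
  ...|.  b0=0 t=0,i=0
  bits 10111010 = 186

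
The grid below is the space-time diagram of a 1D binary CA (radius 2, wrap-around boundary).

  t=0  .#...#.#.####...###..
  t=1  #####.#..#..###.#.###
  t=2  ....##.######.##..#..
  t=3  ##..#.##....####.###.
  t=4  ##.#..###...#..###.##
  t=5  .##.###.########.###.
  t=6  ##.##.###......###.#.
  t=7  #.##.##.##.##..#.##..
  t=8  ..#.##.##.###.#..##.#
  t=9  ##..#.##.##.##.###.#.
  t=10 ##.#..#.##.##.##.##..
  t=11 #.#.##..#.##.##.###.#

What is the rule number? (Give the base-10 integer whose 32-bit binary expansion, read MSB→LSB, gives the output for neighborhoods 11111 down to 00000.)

1036916693

  [31] ##### => .  t=1,i=0
  [30] ####. => .  t=0,i=11
  [29] ###.# => #  t=1,i=4
  [28] ###.. => #  t=0,i=12
  [27] ##.## => #  t=2,i=6
  [26] ##.#. => #  t=1,i=5
  [25] ##..# => .  t=2,i=16
  [24] ##... => #  t=0,i=13
  [23] #.### => #  t=0,i=9
  [22] #.##. => #  t=2,i=14
  [21] #.#.# => .  t=0,i=7
  [20] #.#.. => .  t=1,i=6
  [19] #..## => #  t=1,i=11
  [18] #..#. => #  t=1,i=8
  [17] #...# => #  t=0,i=3
  [16] #.... => .  t=2,i=20
  [15] .#### => .  t=0,i=10
  [14] .###. => .  t=0,i=17
  [13] .##.# => .  t=2,i=5
  [12] .##.. => #  t=2,i=15
  [11] .#.## => .  t=0,i=8
  [10] .#.#. => #  t=0,i=6
  [9] .#..# => #  t=1,i=7
  [8] .#... => #  t=0,i=2
  [7] ..### => #  t=0,i=16
  [6] ..##. => #  t=2,i=4
  [5] ..#.# => .  t=0,i=5
  [4] ..#.. => #  t=0,i=1
  [3] ...## => .  t=0,i=15
  [2] ...#. => #  t=0,i=0
  [1] ....# => .  t=2,i=2
  [0] ..... => #  t=2,i=0
  bits 00111101110011100001011111010101 = 1036916693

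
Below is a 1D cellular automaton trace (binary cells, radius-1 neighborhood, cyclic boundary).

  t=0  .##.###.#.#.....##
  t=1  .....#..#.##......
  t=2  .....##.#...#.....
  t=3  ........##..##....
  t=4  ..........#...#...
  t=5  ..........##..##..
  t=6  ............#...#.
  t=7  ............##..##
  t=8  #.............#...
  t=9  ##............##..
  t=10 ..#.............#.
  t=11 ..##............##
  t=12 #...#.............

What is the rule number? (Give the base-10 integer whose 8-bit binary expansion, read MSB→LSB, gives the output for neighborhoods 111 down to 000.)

148

  nb ###: next=#  (t=0,i=5, bit7=1)
  nb ##.: next=.  (t=0,i=2, bit6=0)
  nb #.#: next=.  (t=0,i=0, bit5=0)
  nb #..: next=#  (t=0,i=11, bit4=1)
  nb .##: next=.  (t=0,i=1, bit3=0)
  nb .#.: next=#  (t=0,i=8, bit2=1)
  nb ..#: next=.  (t=0,i=15, bit1=0)
  nb ...: next=.  (t=0,i=12, bit0=0)
  bits 10010100 = 148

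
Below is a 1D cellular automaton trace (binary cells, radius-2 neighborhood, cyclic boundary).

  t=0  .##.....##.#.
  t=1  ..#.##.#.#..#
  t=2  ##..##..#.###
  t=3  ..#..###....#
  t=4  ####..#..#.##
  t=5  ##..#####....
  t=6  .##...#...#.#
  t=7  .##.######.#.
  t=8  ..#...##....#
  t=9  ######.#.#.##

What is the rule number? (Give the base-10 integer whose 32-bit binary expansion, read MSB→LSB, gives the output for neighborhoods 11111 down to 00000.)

  nb #####: next=#  (t=2,i=12, bit31=1)
  nb ####.: next=.  (t=2,i=0, bit30=0)
  nb ###.#: next=.  (t=7,i=9, bit29=0)
  nb ###..: next=.  (t=2,i=1, bit28=0)
  nb ##.##: next=.  (t=7,i=3, bit27=0)
  nb ##.#.: next=.  (t=0,i=10, bit26=0)
  nb ##..#: next=#  (t=2,i=2, bit25=1)
  nb ##...: next=.  (t=0,i=3, bit24=0)
  nb #.###: next=.  (t=2,i=10, bit23=0)
  nb #.##.: next=#  (t=1,i=4, bit22=1)
  nb #.#.#: next=.  (t=1,i=7, bit21=0)
  nb #.#..: next=.  (t=0,i=11, bit20=0)
  nb #..##: next=.  (t=0,i=0, bit19=0)
  nb #..#.: next=#  (t=1,i=1, bit18=1)
  nb #...#: next=#  (t=6,i=4, bit17=1)
  nb #....: next=#  (t=0,i=4, bit16=1)
  nb .####: next=.  (t=2,i=11, bit15=0)
  nb .###.: next=#  (t=3,i=6, bit14=1)
  nb .##.#: next=#  (t=0,i=9, bit13=1)
  nb .##..: next=#  (t=0,i=2, bit12=1)
  nb .#.##: next=.  (t=1,i=3, bit11=0)
  nb .#.#.: next=#  (t=1,i=8, bit10=1)
  nb .#..#: next=#  (t=0,i=12, bit9=1)
  nb .#...: next=#  (t=6,i=7, bit8=1)
  nb ..###: next=.  (t=3,i=5, bit7=0)
  nb ..##.: next=.  (t=0,i=1, bit6=0)
  nb ..#.#: next=.  (t=1,i=2, bit5=0)
  nb ..#..: next=#  (t=1,i=12, bit4=1)
  nb ...##: next=#  (t=0,i=7, bit3=1)
  nb ...#.: next=#  (t=3,i=11, bit2=1)
  nb ....#: next=.  (t=0,i=6, bit1=0)
  nb .....: next=#  (t=0,i=5, bit0=1)
  bits 10000010010001110111011100011101 = 2185721629

2185721629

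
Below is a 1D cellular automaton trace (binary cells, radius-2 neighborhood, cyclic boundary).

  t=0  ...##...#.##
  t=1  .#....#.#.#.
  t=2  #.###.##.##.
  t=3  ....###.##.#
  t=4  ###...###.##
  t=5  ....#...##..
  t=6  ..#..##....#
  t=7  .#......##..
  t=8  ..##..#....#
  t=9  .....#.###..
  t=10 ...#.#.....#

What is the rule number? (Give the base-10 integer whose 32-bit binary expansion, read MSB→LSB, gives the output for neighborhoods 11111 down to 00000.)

743900450

  nb #####: next=.  (t=4,i=0, bit31=0)
  nb ####.: next=.  (t=4,i=1, bit30=0)
  nb ###.#: next=#  (t=2,i=4, bit29=1)
  nb ###..: next=.  (t=4,i=2, bit28=0)
  nb ##.##: next=#  (t=2,i=5, bit27=1)
  nb ##.#.: next=#  (t=2,i=11, bit26=1)
  nb ##..#: next=.  (t=8,i=4, bit25=0)
  nb ##...: next=.  (t=0,i=0, bit24=0)
  nb #.###: next=.  (t=2,i=2, bit23=0)
  nb #.##.: next=#  (t=0,i=10, bit22=1)
  nb #.#.#: next=.  (t=1,i=8, bit21=0)
  nb #.#..: next=#  (t=1,i=10, bit20=1)
  nb #..##: next=.  (t=6,i=4, bit19=0)
  nb #..#.: next=#  (t=1,i=0, bit18=1)
  nb #...#: next=#  (t=0,i=1, bit17=1)
  nb #....: next=#  (t=1,i=3, bit16=1)
  nb .####: next=.  (t=4,i=11, bit15=0)
  nb .###.: next=.  (t=2,i=3, bit14=0)
  nb .##.#: next=.  (t=2,i=7, bit13=0)
  nb .##..: next=.  (t=0,i=4, bit12=0)
  nb .#.##: next=.  (t=0,i=9, bit11=0)
  nb .#.#.: next=#  (t=1,i=7, bit10=1)
  nb .#..#: next=.  (t=1,i=11, bit9=0)
  nb .#...: next=#  (t=1,i=2, bit8=1)
  nb ..###: next=.  (t=3,i=4, bit7=0)
  nb ..##.: next=.  (t=0,i=3, bit6=0)
  nb ..#.#: next=#  (t=0,i=8, bit5=1)
  nb ..#..: next=.  (t=1,i=1, bit4=0)
  nb ...##: next=.  (t=0,i=2, bit3=0)
  nb ...#.: next=.  (t=0,i=7, bit2=0)
  nb ....#: next=#  (t=1,i=4, bit1=1)
  nb .....: next=.  (t=5,i=0, bit0=0)
  bits 00101100010101110000010100100010 = 743900450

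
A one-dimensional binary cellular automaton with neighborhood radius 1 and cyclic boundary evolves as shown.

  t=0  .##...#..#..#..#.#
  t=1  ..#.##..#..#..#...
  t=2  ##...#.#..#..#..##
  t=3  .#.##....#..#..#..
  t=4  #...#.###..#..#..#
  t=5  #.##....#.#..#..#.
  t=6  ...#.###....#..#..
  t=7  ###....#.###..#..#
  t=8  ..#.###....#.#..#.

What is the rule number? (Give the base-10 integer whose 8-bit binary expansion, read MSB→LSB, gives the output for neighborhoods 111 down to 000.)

67

  nb ###: next=.  (t=2,i=0, bit7=0)
  nb ##.: next=#  (t=0,i=2, bit6=1)
  nb #.#: next=.  (t=0,i=0, bit5=0)
  nb #..: next=.  (t=0,i=3, bit4=0)
  nb .##: next=.  (t=0,i=1, bit3=0)
  nb .#.: next=.  (t=0,i=6, bit2=0)
  nb ..#: next=#  (t=0,i=5, bit1=1)
  nb ...: next=#  (t=0,i=4, bit0=1)
  bits 01000011 = 67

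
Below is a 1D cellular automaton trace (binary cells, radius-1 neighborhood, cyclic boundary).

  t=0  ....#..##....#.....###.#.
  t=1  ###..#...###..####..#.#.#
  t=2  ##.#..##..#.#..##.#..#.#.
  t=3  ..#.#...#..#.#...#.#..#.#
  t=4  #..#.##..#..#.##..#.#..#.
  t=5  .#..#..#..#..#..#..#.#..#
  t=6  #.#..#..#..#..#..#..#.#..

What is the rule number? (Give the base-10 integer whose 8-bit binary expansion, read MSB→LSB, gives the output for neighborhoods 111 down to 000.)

  ### -> #   bit 7 = 1  t=0,i=20
  ##. -> .   bit 6 = 0  t=0,i=8
  #.# -> #   bit 5 = 1  t=0,i=22
  #.. -> #   bit 4 = 1  t=0,i=5
  .## -> .   bit 3 = 0  t=0,i=7
  .#. -> .   bit 2 = 0  t=0,i=4
  ..# -> .   bit 1 = 0  t=0,i=3
  ... -> #   bit 0 = 1  t=0,i=0
  bits 10110001 = 177

177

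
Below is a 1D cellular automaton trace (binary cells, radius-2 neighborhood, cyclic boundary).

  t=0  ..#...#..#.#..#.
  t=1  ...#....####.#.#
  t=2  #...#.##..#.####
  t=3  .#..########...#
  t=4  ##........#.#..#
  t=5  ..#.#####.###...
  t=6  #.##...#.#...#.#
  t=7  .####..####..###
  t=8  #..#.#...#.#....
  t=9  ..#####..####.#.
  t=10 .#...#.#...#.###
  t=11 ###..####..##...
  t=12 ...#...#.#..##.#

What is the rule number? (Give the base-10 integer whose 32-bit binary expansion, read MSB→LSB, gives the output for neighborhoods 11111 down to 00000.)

1333009707

  #####|.  b31=0 t=2,i=14
  ####.|#  b30=1 t=1,i=10
  ###.#|.  b29=0 t=1,i=11
  ###..|.  b28=0 t=2,i=0
  ##.##|#  b27=1 t=5,i=9
  ##.#.|#  b26=1 t=1,i=12
  ##..#|#  b25=1 t=2,i=8
  ##...|#  b24=1 t=2,i=1
  #.###|.  b23=0 t=2,i=12
  #.##.|#  b22=1 t=2,i=6
  #.#.#|#  b21=1 t=1,i=13
  #.#..|#  b20=1 t=0,i=11
  #..##|.  b19=0 t=3,i=3
  #..#.|#  b18=1 t=0,i=8
  #...#|.  b17=0 t=0,i=0
  #....|.  b16=0 t=1,i=5
  .####|.  b15=0 t=1,i=9
  .###.|.  b14=0 t=4,i=0
  .##.#|.  b13=0 t=6,i=0
  .##..|#  b12=1 t=2,i=7
  .#.##|#  b11=1 t=2,i=5
  .#.#.|#  b10=1 t=0,i=10
  .#..#|.  b9=0 t=0,i=7
  .#...|#  b8=1 t=0,i=3
  ..###|.  b7=0 t=1,i=8
  ..##.|.  b6=0 t=11,i=11
  ..#.#|#  b5=1 t=0,i=9
  ..#..|.  b4=0 t=0,i=2
  ...##|#  b3=1 t=1,i=7
  ...#.|.  b2=0 t=0,i=1
  ....#|#  b1=1 t=1,i=6
  .....|#  b0=1 t=4,i=4
  bits 01001111011101000001110100101011 = 1333009707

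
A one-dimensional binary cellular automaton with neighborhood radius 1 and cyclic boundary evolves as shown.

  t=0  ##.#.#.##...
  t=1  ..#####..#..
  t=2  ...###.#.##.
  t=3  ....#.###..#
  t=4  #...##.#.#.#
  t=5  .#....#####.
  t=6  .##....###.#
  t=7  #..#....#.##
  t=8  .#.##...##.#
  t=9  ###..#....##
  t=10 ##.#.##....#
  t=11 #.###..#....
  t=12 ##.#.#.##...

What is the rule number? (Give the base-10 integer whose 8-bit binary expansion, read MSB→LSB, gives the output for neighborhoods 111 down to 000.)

  [7] ### => #  t=1,i=3
  [6] ##. => .  t=0,i=1
  [5] #.# => #  t=0,i=2
  [4] #.. => #  t=0,i=9
  [3] .## => .  t=0,i=0
  [2] .#. => #  t=0,i=3
  [1] ..# => .  t=0,i=11
  [0] ... => .  t=0,i=10
  bits 10110100 = 180

180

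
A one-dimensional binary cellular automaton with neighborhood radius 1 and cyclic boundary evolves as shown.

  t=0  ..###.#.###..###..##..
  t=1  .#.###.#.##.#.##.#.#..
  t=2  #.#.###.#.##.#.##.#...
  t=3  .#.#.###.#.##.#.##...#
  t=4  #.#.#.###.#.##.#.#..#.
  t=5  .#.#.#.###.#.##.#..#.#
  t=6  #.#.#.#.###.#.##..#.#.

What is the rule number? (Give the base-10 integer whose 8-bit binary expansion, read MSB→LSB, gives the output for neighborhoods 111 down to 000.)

  nb ###: next=#  (t=0,i=3, bit7=1)
  nb ##.: next=#  (t=0,i=4, bit6=1)
  nb #.#: next=#  (t=0,i=5, bit5=1)
  nb #..: next=.  (t=0,i=11, bit4=0)
  nb .##: next=.  (t=0,i=2, bit3=0)
  nb .#.: next=.  (t=0,i=6, bit2=0)
  nb ..#: next=#  (t=0,i=1, bit1=1)
  nb ...: next=.  (t=0,i=0, bit0=0)
  bits 11100010 = 226

226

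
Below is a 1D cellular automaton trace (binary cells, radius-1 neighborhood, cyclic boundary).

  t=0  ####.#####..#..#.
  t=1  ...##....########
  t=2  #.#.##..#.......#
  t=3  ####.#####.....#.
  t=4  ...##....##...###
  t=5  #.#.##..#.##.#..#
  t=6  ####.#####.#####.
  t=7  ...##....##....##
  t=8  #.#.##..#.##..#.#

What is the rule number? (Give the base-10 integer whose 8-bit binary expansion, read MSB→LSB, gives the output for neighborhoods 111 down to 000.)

118

  nb ###: next=.  (t=0,i=1, bit7=0)
  nb ##.: next=#  (t=0,i=3, bit6=1)
  nb #.#: next=#  (t=0,i=4, bit5=1)
  nb #..: next=#  (t=0,i=10, bit4=1)
  nb .##: next=.  (t=0,i=0, bit3=0)
  nb .#.: next=#  (t=0,i=12, bit2=1)
  nb ..#: next=#  (t=0,i=11, bit1=1)
  nb ...: next=.  (t=1,i=1, bit0=0)
  bits 01110110 = 118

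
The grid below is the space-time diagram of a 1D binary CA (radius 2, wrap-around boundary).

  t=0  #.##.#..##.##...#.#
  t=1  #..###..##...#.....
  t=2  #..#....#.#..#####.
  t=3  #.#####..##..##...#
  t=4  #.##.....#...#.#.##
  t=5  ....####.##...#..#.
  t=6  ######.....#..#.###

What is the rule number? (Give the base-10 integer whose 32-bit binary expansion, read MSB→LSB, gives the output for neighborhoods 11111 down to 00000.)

93693403

  nb #####: next=.  (t=2,i=15, bit31=0)
  nb ####.: next=.  (t=2,i=16, bit30=0)
  nb ###.#: next=.  (t=2,i=17, bit29=0)
  nb ###..: next=.  (t=1,i=5, bit28=0)
  nb ##.##: next=.  (t=0,i=1, bit27=0)
  nb ##.#.: next=#  (t=0,i=4, bit26=1)
  nb ##..#: next=.  (t=1,i=6, bit25=0)
  nb ##...: next=#  (t=0,i=13, bit24=1)
  nb #.###: next=#  (t=3,i=2, bit23=1)
  nb #.##.: next=.  (t=0,i=2, bit22=0)
  nb #.#.#: next=.  (t=4,i=15, bit21=0)
  nb #.#..: next=#  (t=0,i=5, bit20=1)
  nb #..##: next=.  (t=0,i=7, bit19=0)
  nb #..#.: next=#  (t=2,i=2, bit18=1)
  nb #...#: next=.  (t=0,i=14, bit17=0)
  nb #....: next=#  (t=1,i=15, bit16=1)
  nb .####: next=#  (t=2,i=14, bit15=1)
  nb .###.: next=.  (t=1,i=4, bit14=0)
  nb .##.#: next=#  (t=0,i=0, bit13=1)
  nb .##..: next=.  (t=0,i=12, bit12=0)
  nb .#.##: next=.  (t=0,i=17, bit11=0)
  nb .#.#.: next=#  (t=2,i=9, bit10=1)
  nb .#..#: next=.  (t=0,i=6, bit9=0)
  nb .#...: next=#  (t=1,i=14, bit8=1)
  nb ..###: next=#  (t=1,i=3, bit7=1)
  nb ..##.: next=#  (t=0,i=8, bit6=1)
  nb ..#.#: next=.  (t=0,i=16, bit5=0)
  nb ..#..: next=#  (t=1,i=0, bit4=1)
  nb ...##: next=#  (t=3,i=17, bit3=1)
  nb ...#.: next=.  (t=0,i=15, bit2=0)
  nb ....#: next=#  (t=1,i=17, bit1=1)
  nb .....: next=#  (t=1,i=16, bit0=1)
  bits 00000101100101011010010111011011 = 93693403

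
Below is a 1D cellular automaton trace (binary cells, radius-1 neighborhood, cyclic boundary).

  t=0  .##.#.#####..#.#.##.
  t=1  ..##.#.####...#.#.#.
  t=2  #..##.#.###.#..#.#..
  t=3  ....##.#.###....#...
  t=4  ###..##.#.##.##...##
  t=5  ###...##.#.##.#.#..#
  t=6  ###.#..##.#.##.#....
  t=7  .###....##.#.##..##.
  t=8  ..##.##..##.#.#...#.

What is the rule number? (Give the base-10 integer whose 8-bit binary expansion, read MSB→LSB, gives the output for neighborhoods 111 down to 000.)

225

  [7] ### => #  t=0,i=7
  [6] ##. => #  t=0,i=2
  [5] #.# => #  t=0,i=3
  [4] #.. => .  t=0,i=11
  [3] .## => .  t=0,i=1
  [2] .#. => .  t=0,i=4
  [1] ..# => .  t=0,i=0
  [0] ... => #  t=1,i=0
  bits 11100001 = 225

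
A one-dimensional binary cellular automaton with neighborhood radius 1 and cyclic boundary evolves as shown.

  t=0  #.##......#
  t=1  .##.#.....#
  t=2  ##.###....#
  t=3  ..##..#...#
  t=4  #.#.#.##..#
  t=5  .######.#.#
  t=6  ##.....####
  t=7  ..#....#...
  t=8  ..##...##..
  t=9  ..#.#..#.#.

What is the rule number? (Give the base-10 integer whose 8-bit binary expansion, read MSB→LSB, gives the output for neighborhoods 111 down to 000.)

60

  [7] ### => .  t=2,i=0
  [6] ##. => .  t=0,i=0
  [5] #.# => #  t=0,i=1
  [4] #.. => #  t=0,i=4
  [3] .## => #  t=0,i=2
  [2] .#. => #  t=1,i=4
  [1] ..# => .  t=0,i=9
  [0] ... => .  t=0,i=5
  bits 00111100 = 60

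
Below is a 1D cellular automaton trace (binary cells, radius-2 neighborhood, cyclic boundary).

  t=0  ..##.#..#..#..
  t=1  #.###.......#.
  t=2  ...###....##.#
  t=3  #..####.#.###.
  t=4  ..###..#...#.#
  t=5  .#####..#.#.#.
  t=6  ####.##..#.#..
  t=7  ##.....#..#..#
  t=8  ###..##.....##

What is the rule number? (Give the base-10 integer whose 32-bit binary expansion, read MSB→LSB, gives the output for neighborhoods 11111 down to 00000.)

2533942726

  #####|#  b31=1 t=5,i=3
  ####.|.  b30=0 t=3,i=5
  ###.#|.  b29=0 t=3,i=6
  ###..|#  b28=1 t=1,i=4
  ##.##|.  b27=0 t=6,i=4
  ##.#.|#  b26=1 t=0,i=4
  ##..#|#  b25=1 t=4,i=5
  ##...|#  b24=1 t=1,i=5
  #.###|.  b23=0 t=1,i=2
  #.##.|.  b22=0 t=6,i=5
  #.#.#|.  b21=0 t=1,i=0
  #.#..|.  b20=0 t=0,i=5
  #..##|#  b19=1 t=3,i=2
  #..#.|.  b18=0 t=0,i=7
  #...#|.  b17=0 t=2,i=1
  #....|.  b16=0 t=0,i=13
  .####|#  b15=1 t=3,i=4
  .###.|#  b14=1 t=1,i=3
  .##.#|#  b13=1 t=0,i=3
  .##..|.  b12=0 t=6,i=6
  .#.##|.  b11=0 t=1,i=1
  .#.#.|#  b10=1 t=1,i=13
  .#..#|.  b9=0 t=0,i=6
  .#...|#  b8=1 t=0,i=12
  ..###|#  b7=1 t=2,i=3
  ..##.|#  b6=1 t=0,i=2
  ..#.#|.  b5=0 t=1,i=12
  ..#..|.  b4=0 t=0,i=8
  ...##|.  b3=0 t=0,i=1
  ...#.|#  b2=1 t=1,i=11
  ....#|#  b1=1 t=0,i=0
  .....|.  b0=0 t=1,i=7
  bits 10010111000010001110010111000110 = 2533942726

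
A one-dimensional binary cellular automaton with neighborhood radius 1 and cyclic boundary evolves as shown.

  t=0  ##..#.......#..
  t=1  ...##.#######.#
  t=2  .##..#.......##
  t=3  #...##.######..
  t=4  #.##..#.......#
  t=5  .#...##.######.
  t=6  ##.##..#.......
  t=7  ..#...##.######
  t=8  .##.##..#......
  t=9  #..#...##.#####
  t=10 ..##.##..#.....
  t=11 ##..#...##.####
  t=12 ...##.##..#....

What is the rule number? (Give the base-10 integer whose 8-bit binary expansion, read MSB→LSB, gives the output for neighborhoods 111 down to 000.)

39

  [7] ### => .  t=1,i=7
  [6] ##. => .  t=0,i=1
  [5] #.# => #  t=1,i=5
  [4] #.. => .  t=0,i=2
  [3] .## => .  t=0,i=0
  [2] .#. => #  t=0,i=4
  [1] ..# => #  t=0,i=3
  [0] ... => #  t=0,i=6
  bits 00100111 = 39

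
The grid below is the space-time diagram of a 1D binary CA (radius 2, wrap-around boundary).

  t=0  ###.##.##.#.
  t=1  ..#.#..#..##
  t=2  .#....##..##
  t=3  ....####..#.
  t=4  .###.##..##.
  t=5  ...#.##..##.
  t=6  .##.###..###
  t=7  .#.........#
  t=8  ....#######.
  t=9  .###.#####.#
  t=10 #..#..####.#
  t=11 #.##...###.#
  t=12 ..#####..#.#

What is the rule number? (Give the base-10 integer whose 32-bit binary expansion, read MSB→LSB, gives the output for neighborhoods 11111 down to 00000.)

  ##### -> #   bit 31 = 1  t=8,i=6
  ####. -> #   bit 30 = 1  t=3,i=6
  ###.# -> #   bit 29 = 1  t=0,i=2
  ###.. -> .   bit 28 = 0  t=3,i=7
  ##.## -> .   bit 27 = 0  t=0,i=3
  ##.#. -> .   bit 26 = 0  t=0,i=9
  ##..# -> .   bit 25 = 0  t=1,i=0
  ##... -> #   bit 24 = 1  t=5,i=11
  #.### -> .   bit 23 = 0  t=0,i=0
  #.##. -> #   bit 22 = 1  t=0,i=4
  #.#.# -> #   bit 21 = 1  t=0,i=10
  #.#.. -> .   bit 20 = 0  t=1,i=4
  #..## -> .   bit 19 = 0  t=1,i=9
  #..#. -> #   bit 18 = 1  t=1,i=1
  #...# -> #   bit 17 = 1  t=11,i=5
  #.... -> .   bit 16 = 0  t=2,i=3
  .#### -> #   bit 15 = 1  t=3,i=5
  .###. -> .   bit 14 = 0  t=0,i=1
  .##.# -> .   bit 13 = 0  t=0,i=5
  .##.. -> #   bit 12 = 1  t=1,i=11
  .#.## -> #   bit 11 = 1  t=0,i=11
  .#.#. -> .   bit 10 = 0  t=1,i=3
  .#..# -> .   bit 9 = 0  t=1,i=5
  .#... -> .   bit 8 = 0  t=2,i=2
  ..### -> .   bit 7 = 0  t=3,i=4
  ..##. -> #   bit 6 = 1  t=1,i=10
  ..#.# -> .   bit 5 = 0  t=1,i=2
  ..#.. -> #   bit 4 = 1  t=1,i=7
  ...## -> #   bit 3 = 1  t=2,i=5
  ...#. -> #   bit 2 = 1  t=5,i=2
  ....# -> #   bit 1 = 1  t=2,i=4
  ..... -> #   bit 0 = 1  t=3,i=1
  bits 11100001011001101001100001011111 = 3781597279

3781597279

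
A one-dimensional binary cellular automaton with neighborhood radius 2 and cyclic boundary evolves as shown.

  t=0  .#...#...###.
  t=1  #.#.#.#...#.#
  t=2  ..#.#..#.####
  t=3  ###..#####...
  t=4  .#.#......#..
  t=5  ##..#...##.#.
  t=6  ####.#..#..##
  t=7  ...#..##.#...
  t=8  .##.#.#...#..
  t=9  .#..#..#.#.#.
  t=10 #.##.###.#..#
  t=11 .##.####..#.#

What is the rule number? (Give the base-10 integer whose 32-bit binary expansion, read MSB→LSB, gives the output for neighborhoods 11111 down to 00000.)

736385894

  ##### -> .   bit 31 = 0  t=3,i=7
  ####. -> .   bit 30 = 0  t=2,i=11
  ###.# -> #   bit 29 = 1  t=6,i=3
  ###.. -> .   bit 28 = 0  t=0,i=11
  ##.## -> #   bit 27 = 1  t=10,i=1
  ##.#. -> .   bit 26 = 0  t=1,i=1
  ##..# -> #   bit 25 = 1  t=0,i=12
  ##... -> #   bit 24 = 1  t=3,i=10
  #.### -> #   bit 23 = 1  t=2,i=9
  #.##. -> #   bit 22 = 1  t=1,i=12
  #.#.# -> #   bit 21 = 1  t=1,i=2
  #.#.. -> .   bit 20 = 0  t=1,i=6
  #..## -> .   bit 19 = 0  t=3,i=4
  #..#. -> #   bit 18 = 1  t=0,i=0
  #...# -> .   bit 17 = 0  t=0,i=3
  #.... -> .   bit 16 = 0  t=4,i=5
  .#### -> .   bit 15 = 0  t=2,i=10
  .###. -> #   bit 14 = 1  t=0,i=10
  .##.# -> .   bit 13 = 0  t=1,i=0
  .##.. -> #   bit 12 = 1  t=5,i=1
  .#.## -> #   bit 11 = 1  t=1,i=11
  .#.#. -> .   bit 10 = 0  t=1,i=3
  .#..# -> #   bit 9 = 1  t=2,i=5
  .#... -> #   bit 8 = 1  t=0,i=2
  ..### -> .   bit 7 = 0  t=0,i=9
  ..##. -> #   bit 6 = 1  t=5,i=8
  ..#.# -> #   bit 5 = 1  t=1,i=10
  ..#.. -> .   bit 4 = 0  t=0,i=1
  ...## -> .   bit 3 = 0  t=0,i=8
  ...#. -> #   bit 2 = 1  t=0,i=4
  ....# -> #   bit 1 = 1  t=4,i=8
  ..... -> .   bit 0 = 0  t=4,i=6
  bits 00101011111001000101101101100110 = 736385894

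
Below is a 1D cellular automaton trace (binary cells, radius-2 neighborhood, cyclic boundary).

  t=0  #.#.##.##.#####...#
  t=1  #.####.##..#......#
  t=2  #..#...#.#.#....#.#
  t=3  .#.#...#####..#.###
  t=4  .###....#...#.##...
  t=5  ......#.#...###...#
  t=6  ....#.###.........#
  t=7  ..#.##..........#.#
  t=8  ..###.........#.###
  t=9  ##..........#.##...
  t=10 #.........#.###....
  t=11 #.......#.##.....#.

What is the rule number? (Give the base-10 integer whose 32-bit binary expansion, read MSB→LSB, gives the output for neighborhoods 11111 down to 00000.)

  nb #####: next=.  (t=0,i=12, bit31=0)
  nb ####.: next=.  (t=0,i=13, bit30=0)
  nb ###.#: next=.  (t=1,i=5, bit29=0)
  nb ###..: next=.  (t=0,i=14, bit28=0)
  nb ##.##: next=.  (t=0,i=6, bit27=0)
  nb ##.#.: next=.  (t=0,i=1, bit26=0)
  nb ##..#: next=#  (t=1,i=9, bit25=1)
  nb ##...: next=.  (t=0,i=15, bit24=0)
  nb #.###: next=.  (t=0,i=10, bit23=0)
  nb #.##.: next=#  (t=0,i=4, bit22=1)
  nb #.#.#: next=#  (t=0,i=2, bit21=1)
  nb #.#..: next=#  (t=2,i=11, bit20=1)
  nb #..##: next=#  (t=8,i=1, bit19=1)
  nb #..#.: next=.  (t=1,i=10, bit18=0)
  nb #...#: next=.  (t=0,i=16, bit17=0)
  nb #....: next=.  (t=1,i=13, bit16=0)
  nb .####: next=#  (t=0,i=11, bit15=1)
  nb .###.: next=.  (t=3,i=17, bit14=0)
  nb .##.#: next=#  (t=0,i=0, bit13=1)
  nb .##..: next=.  (t=1,i=8, bit12=0)
  nb .#.##: next=#  (t=0,i=3, bit11=1)
  nb .#.#.: next=#  (t=2,i=8, bit10=1)
  nb .#..#: next=.  (t=7,i=0, bit9=0)
  nb .#...: next=.  (t=1,i=12, bit8=0)
  nb ..###: next=.  (t=3,i=7, bit7=0)
  nb ..##.: next=#  (t=0,i=18, bit6=1)
  nb ..#.#: next=#  (t=2,i=7, bit5=1)
  nb ..#..: next=#  (t=1,i=11, bit4=1)
  nb ...##: next=.  (t=0,i=17, bit3=0)
  nb ...#.: next=.  (t=2,i=6, bit2=0)
  nb ....#: next=#  (t=1,i=16, bit1=1)
  nb .....: next=.  (t=1,i=14, bit0=0)
  bits 00000010011110001010110001110010 = 41462898

41462898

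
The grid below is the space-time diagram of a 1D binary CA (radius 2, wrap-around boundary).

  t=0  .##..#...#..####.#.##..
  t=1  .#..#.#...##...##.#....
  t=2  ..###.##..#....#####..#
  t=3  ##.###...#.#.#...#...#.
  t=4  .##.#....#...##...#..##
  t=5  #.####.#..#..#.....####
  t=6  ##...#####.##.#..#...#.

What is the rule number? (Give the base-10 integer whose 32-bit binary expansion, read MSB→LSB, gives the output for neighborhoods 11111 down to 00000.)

2887543650

  #####|#  b31=1 t=2,i=17
  ####.|.  b30=0 t=0,i=14
  ###.#|#  b29=1 t=0,i=15
  ###..|.  b28=0 t=2,i=19
  ##.##|#  b27=1 t=2,i=5
  ##.#.|#  b26=1 t=0,i=16
  ##..#|.  b25=0 t=0,i=3
  ##...|.  b24=0 t=0,i=21
  #.###|.  b23=0 t=3,i=3
  #.##.|.  b22=0 t=0,i=19
  #.#.#|.  b21=0 t=0,i=17
  #.#..|#  b20=1 t=1,i=6
  #..##|#  b19=1 t=0,i=11
  #..#.|#  b18=1 t=0,i=4
  #...#|.  b17=0 t=0,i=7
  #....|.  b16=0 t=1,i=20
  .####|.  b15=0 t=0,i=13
  .###.|#  b14=1 t=2,i=3
  .##.#|#  b13=1 t=1,i=16
  .##..|.  b12=0 t=0,i=2
  .#.##|#  b11=1 t=0,i=18
  .#.#.|.  b10=0 t=1,i=5
  .#..#|#  b9=1 t=0,i=10
  .#...|#  b8=1 t=0,i=6
  ..###|.  b7=0 t=0,i=12
  ..##.|#  b6=1 t=0,i=1
  ..#.#|#  b5=1 t=1,i=4
  ..#..|.  b4=0 t=0,i=5
  ...##|.  b3=0 t=0,i=0
  ...#.|.  b2=0 t=0,i=8
  ....#|#  b1=1 t=1,i=22
  .....|.  b0=0 t=1,i=21
  bits 10101100000111000110101101100010 = 2887543650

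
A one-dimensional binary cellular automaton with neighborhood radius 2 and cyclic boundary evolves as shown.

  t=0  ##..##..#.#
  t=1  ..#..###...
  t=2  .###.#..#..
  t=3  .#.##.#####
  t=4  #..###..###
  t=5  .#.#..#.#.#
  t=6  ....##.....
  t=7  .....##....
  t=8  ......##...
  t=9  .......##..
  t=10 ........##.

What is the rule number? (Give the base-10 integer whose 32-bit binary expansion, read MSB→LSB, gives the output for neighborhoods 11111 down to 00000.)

4014355348

  #####|#  b31=1 t=3,i=8
  ####.|#  b30=1 t=3,i=9
  ###.#|#  b29=1 t=2,i=3
  ###..|.  b28=0 t=0,i=1
  ##.##|#  b27=1 t=3,i=5
  ##.#.|#  b26=1 t=2,i=4
  ##..#|#  b25=1 t=0,i=2
  ##...|#  b24=1 t=1,i=8
  #.###|.  b23=0 t=0,i=10
  #.##.|#  b22=1 t=3,i=3
  #.#.#|.  b21=0 t=3,i=1
  #.#..|.  b20=0 t=2,i=5
  #..##|.  b19=0 t=0,i=3
  #..#.|#  b18=1 t=0,i=7
  #...#|#  b17=1 t=2,i=10
  #....|.  b16=0 t=1,i=9
  .####|.  b15=0 t=3,i=7
  .###.|.  b14=0 t=0,i=0
  .##.#|#  b13=1 t=3,i=4
  .##..|#  b12=1 t=0,i=5
  .#.##|.  b11=0 t=0,i=9
  .#.#.|.  b10=0 t=5,i=0
  .#..#|#  b9=1 t=1,i=3
  .#...|#  b8=1 t=2,i=9
  ..###|#  b7=1 t=1,i=5
  ..##.|.  b6=0 t=0,i=4
  ..#.#|.  b5=0 t=0,i=8
  ..#..|#  b4=1 t=1,i=2
  ...##|.  b3=0 t=2,i=0
  ...#.|#  b2=1 t=1,i=1
  ....#|.  b1=0 t=1,i=0
  .....|.  b0=0 t=1,i=10
  bits 11101111010001100011001110010100 = 4014355348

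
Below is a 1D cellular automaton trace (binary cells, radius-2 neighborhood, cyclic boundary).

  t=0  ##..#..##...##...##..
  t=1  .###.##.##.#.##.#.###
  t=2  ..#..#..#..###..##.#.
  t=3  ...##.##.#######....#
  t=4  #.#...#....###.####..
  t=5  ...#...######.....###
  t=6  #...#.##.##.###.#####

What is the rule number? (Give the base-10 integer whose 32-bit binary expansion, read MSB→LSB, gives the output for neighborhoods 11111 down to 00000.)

2473417610

  [31] ##### => #  t=3,i=11
  [30] ####. => .  t=3,i=14
  [29] ###.# => .  t=1,i=3
  [28] ###.. => #  t=2,i=13
  [27] ##.## => .  t=1,i=0
  [26] ##.#. => .  t=1,i=10
  [25] ##..# => #  t=0,i=2
  [24] ##... => #  t=0,i=9
  [23] #.### => .  t=1,i=1
  [22] #.##. => #  t=1,i=5
  [21] #.#.# => #  t=1,i=11
  [20] #.#.. => .  t=2,i=19
  [19] #..## => #  t=0,i=6
  [18] #..#. => #  t=0,i=3
  [17] #...# => .  t=0,i=10
  [16] #.... => #  t=3,i=17
  [15] .#### => .  t=3,i=10
  [14] .###. => #  t=1,i=2
  [13] .##.# => .  t=1,i=6
  [12] .##.. => #  t=0,i=1
  [11] .#.## => #  t=1,i=12
  [10] .#.#. => .  t=4,i=1
  [9] .#..# => #  t=0,i=5
  [8] .#... => #  t=2,i=20
  [7] ..### => #  t=2,i=11
  [6] ..##. => .  t=0,i=0
  [5] ..#.# => .  t=4,i=0
  [4] ..#.. => .  t=0,i=4
  [3] ...## => #  t=0,i=11
  [2] ...#. => .  t=2,i=1
  [1] ....# => #  t=3,i=18
  [0] ..... => .  t=5,i=15
  bits 10010011011011010101101110001010 = 2473417610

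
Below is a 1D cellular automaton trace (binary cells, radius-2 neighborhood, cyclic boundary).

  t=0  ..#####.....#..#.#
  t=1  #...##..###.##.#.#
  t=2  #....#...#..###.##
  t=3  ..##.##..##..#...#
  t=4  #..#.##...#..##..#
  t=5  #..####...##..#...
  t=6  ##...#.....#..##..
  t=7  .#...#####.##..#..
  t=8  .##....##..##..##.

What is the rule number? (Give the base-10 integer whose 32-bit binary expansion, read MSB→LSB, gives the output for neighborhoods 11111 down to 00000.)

3293674291

  nb #####: next=#  (t=0,i=4, bit31=1)
  nb ####.: next=#  (t=0,i=5, bit30=1)
  nb ###.#: next=.  (t=1,i=10, bit29=0)
  nb ###..: next=.  (t=0,i=6, bit28=0)
  nb ##.##: next=.  (t=1,i=11, bit27=0)
  nb ##.#.: next=#  (t=1,i=14, bit26=1)
  nb ##..#: next=.  (t=1,i=6, bit25=0)
  nb ##...: next=.  (t=0,i=7, bit24=0)
  nb #.###: next=.  (t=2,i=16, bit23=0)
  nb #.##.: next=#  (t=1,i=12, bit22=1)
  nb #.#.#: next=.  (t=1,i=15, bit21=0)
  nb #.#..: next=#  (t=0,i=17, bit20=1)
  nb #..##: next=.  (t=0,i=1, bit19=0)
  nb #..#.: next=.  (t=0,i=14, bit18=0)
  nb #...#: next=.  (t=1,i=2, bit17=0)
  nb #....: next=#  (t=0,i=8, bit16=1)
  nb .####: next=.  (t=0,i=3, bit15=0)
  nb .###.: next=#  (t=1,i=9, bit14=1)
  nb .##.#: next=#  (t=1,i=13, bit13=1)
  nb .##..: next=#  (t=1,i=0, bit12=1)
  nb .#.##: next=#  (t=1,i=16, bit11=1)
  nb .#.#.: next=.  (t=0,i=16, bit10=0)
  nb .#..#: next=#  (t=0,i=0, bit9=1)
  nb .#...: next=#  (t=2,i=6, bit8=1)
  nb ..###: next=.  (t=0,i=2, bit7=0)
  nb ..##.: next=.  (t=1,i=4, bit6=0)
  nb ..#.#: next=#  (t=0,i=15, bit5=1)
  nb ..#..: next=#  (t=0,i=12, bit4=1)
  nb ...##: next=.  (t=1,i=3, bit3=0)
  nb ...#.: next=.  (t=0,i=11, bit2=0)
  nb ....#: next=#  (t=0,i=10, bit1=1)
  nb .....: next=#  (t=0,i=9, bit0=1)
  bits 11000100010100010111101100110011 = 3293674291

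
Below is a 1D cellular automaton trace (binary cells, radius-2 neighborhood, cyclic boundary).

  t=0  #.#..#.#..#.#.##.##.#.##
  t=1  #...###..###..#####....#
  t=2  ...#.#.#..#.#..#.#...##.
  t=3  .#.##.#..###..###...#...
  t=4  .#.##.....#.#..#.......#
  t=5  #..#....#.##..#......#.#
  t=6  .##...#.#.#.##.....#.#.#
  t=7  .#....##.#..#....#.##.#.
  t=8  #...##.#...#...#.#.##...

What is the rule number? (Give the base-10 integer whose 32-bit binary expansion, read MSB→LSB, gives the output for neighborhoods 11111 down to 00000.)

  #####|.  b31=0 t=1,i=16
  ####.|#  b30=1 t=1,i=17
  ###.#|#  b29=1 t=0,i=0
  ###..|.  b28=0 t=1,i=6
  ##.##|#  b27=1 t=0,i=16
  ##.#.|.  b26=0 t=0,i=1
  ##..#|#  b25=1 t=1,i=7
  ##...|.  b24=0 t=1,i=1
  #.###|.  b23=0 t=0,i=22
  #.##.|#  b22=1 t=0,i=14
  #.#.#|.  b21=0 t=0,i=12
  #.#..|.  b20=0 t=0,i=2
  #..##|.  b19=0 t=1,i=8
  #..#.|#  b18=1 t=0,i=4
  #...#|.  b17=0 t=1,i=2
  #....|.  b16=0 t=1,i=20
  .####|#  b15=1 t=1,i=15
  .###.|#  b14=1 t=0,i=23
  .##.#|#  b13=1 t=0,i=15
  .##..|.  b12=0 t=1,i=0
  .#.##|.  b11=0 t=0,i=13
  .#.#.|#  b10=1 t=0,i=6
  .#..#|.  b9=0 t=0,i=3
  .#...|.  b8=0 t=2,i=18
  ..###|.  b7=0 t=1,i=4
  ..##.|.  b6=0 t=1,i=23
  ..#.#|#  b5=1 t=0,i=5
  ..#..|.  b4=0 t=3,i=20
  ...##|#  b3=1 t=1,i=3
  ...#.|.  b2=0 t=2,i=2
  ....#|#  b1=1 t=1,i=21
  .....|.  b0=0 t=4,i=7
  bits 01101010010001001110010000101010 = 1782899754

1782899754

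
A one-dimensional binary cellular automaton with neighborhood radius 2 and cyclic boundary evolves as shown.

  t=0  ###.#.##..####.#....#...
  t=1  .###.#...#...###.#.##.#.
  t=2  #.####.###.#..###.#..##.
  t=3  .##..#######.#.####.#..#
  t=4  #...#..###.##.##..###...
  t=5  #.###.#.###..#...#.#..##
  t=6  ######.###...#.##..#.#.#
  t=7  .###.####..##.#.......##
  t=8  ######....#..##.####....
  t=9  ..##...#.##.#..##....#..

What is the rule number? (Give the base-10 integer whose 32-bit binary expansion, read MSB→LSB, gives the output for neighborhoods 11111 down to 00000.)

  #####|#  b31=1 t=3,i=7
  ####.|.  b30=0 t=0,i=12
  ###.#|#  b29=1 t=0,i=2
  ###..|.  b28=0 t=4,i=20
  ##.##|#  b27=1 t=2,i=6
  ##.#.|#  b26=1 t=0,i=3
  ##..#|.  b25=0 t=0,i=8
  ##...|.  b24=0 t=4,i=21
  #.###|#  b23=1 t=2,i=2
  #.##.|.  b22=0 t=0,i=6
  #.#.#|.  b21=0 t=0,i=4
  #.#..|#  b20=1 t=0,i=15
  #..##|#  b19=1 t=0,i=9
  #..#.|.  b18=0 t=3,i=22
  #...#|#  b17=1 t=0,i=22
  #....|#  b16=1 t=0,i=17
  .####|.  b15=0 t=0,i=11
  .###.|#  b14=1 t=0,i=1
  .##.#|.  b13=0 t=1,i=20
  .##..|.  b12=0 t=0,i=7
  .#.##|#  b11=1 t=0,i=5
  .#.#.|.  b10=0 t=5,i=18
  .#..#|.  b9=0 t=1,i=23
  .#...|.  b8=0 t=0,i=16
  ..###|.  b7=0 t=0,i=0
  ..##.|.  b6=0 t=2,i=21
  ..#.#|.  b5=0 t=3,i=23
  ..#..|#  b4=1 t=0,i=20
  ...##|.  b3=0 t=0,i=23
  ...#.|#  b2=1 t=0,i=19
  ....#|.  b1=0 t=0,i=18
  .....|#  b0=1 t=7,i=17
  bits 10101100100110110100100000010101 = 2895857685

2895857685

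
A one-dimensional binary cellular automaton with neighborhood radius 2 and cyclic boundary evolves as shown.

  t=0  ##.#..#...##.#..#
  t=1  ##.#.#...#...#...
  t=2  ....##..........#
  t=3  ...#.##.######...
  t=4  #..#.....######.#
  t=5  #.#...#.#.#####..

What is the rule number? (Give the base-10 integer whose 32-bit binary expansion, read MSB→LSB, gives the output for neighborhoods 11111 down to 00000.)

4044674089

  ##### -> #   bit 31 = 1  t=3,i=10
  ####. -> #   bit 30 = 1  t=3,i=12
  ###.# -> #   bit 29 = 1  t=0,i=1
  ###.. -> #   bit 28 = 1  t=3,i=13
  ##.## -> .   bit 27 = 0  t=3,i=7
  ##.#. -> .   bit 26 = 0  t=0,i=2
  ##..# -> .   bit 25 = 0  t=4,i=1
  ##... -> #   bit 24 = 1  t=2,i=6
  #.### -> .   bit 23 = 0  t=3,i=8
  #.##. -> .   bit 22 = 0  t=3,i=5
  #.#.# -> .   bit 21 = 0  t=1,i=3
  #.#.. -> #   bit 20 = 1  t=0,i=3
  #..## -> .   bit 19 = 0  t=0,i=15
  #..#. -> #   bit 18 = 1  t=0,i=5
  #...# -> .   bit 17 = 0  t=0,i=8
  #.... -> .   bit 16 = 0  t=2,i=1
  .#### -> #   bit 15 = 1  t=3,i=9
  .###. -> #   bit 14 = 1  t=0,i=0
  .##.# -> .   bit 13 = 0  t=0,i=11
  .##.. -> #   bit 12 = 1  t=2,i=5
  .#.## -> .   bit 11 = 0  t=3,i=4
  .#.#. -> #   bit 10 = 1  t=1,i=4
  .#..# -> .   bit 9 = 0  t=0,i=4
  .#... -> .   bit 8 = 0  t=0,i=7
  ..### -> .   bit 7 = 0  t=0,i=16
  ..##. -> .   bit 6 = 0  t=0,i=10
  ..#.# -> #   bit 5 = 1  t=3,i=3
  ..#.. -> .   bit 4 = 0  t=0,i=6
  ...## -> #   bit 3 = 1  t=0,i=9
  ...#. -> .   bit 2 = 0  t=1,i=8
  ....# -> .   bit 1 = 0  t=2,i=2
  ..... -> #   bit 0 = 1  t=2,i=8
  bits 11110001000101001101010000101001 = 4044674089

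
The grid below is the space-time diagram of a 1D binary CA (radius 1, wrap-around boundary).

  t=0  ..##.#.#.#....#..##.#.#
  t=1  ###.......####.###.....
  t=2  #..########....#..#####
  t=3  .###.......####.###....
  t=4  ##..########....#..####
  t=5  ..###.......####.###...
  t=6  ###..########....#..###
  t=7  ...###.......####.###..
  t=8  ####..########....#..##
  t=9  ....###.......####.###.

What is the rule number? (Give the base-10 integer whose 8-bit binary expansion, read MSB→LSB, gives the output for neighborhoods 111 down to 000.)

27

  ###|.  b7=0 t=1,i=1
  ##.|.  b6=0 t=0,i=3
  #.#|.  b5=0 t=0,i=4
  #..|#  b4=1 t=0,i=0
  .##|#  b3=1 t=0,i=2
  .#.|.  b2=0 t=0,i=5
  ..#|#  b1=1 t=0,i=1
  ...|#  b0=1 t=0,i=11
  bits 00011011 = 27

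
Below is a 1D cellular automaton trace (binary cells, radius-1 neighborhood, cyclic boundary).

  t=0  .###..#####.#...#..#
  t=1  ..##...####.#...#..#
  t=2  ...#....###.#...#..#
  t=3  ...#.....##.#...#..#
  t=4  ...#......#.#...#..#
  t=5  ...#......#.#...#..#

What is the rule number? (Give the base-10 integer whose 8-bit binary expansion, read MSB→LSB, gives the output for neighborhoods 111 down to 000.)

  [7] ### => #  t=0,i=2
  [6] ##. => #  t=0,i=3
  [5] #.# => .  t=0,i=0
  [4] #.. => .  t=0,i=4
  [3] .## => .  t=0,i=1
  [2] .#. => #  t=0,i=12
  [1] ..# => .  t=0,i=5
  [0] ... => .  t=0,i=14
  bits 11000100 = 196

196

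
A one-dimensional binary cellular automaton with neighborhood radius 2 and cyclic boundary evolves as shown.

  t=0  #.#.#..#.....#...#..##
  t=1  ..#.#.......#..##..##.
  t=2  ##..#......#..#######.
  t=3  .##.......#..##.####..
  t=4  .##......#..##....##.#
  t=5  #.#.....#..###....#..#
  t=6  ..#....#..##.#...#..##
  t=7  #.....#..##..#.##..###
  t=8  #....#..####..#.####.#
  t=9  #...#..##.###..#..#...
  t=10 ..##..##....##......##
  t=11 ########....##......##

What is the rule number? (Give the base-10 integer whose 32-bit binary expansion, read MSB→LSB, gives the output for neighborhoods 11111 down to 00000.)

3527022788

  [31] ##### => #  t=2,i=16
  [30] ####. => #  t=2,i=19
  [29] ###.# => .  t=0,i=0
  [28] ###.. => #  t=3,i=19
  [27] ##.## => .  t=2,i=21
  [26] ##.#. => .  t=0,i=1
  [25] ##..# => #  t=1,i=17
  [24] ##... => .  t=1,i=21
  [23] #.### => .  t=3,i=16
  [22] #.##. => .  t=2,i=0
  [21] #.#.# => #  t=0,i=2
  [20] #.#.. => #  t=0,i=4
  [19] #..## => #  t=0,i=19
  [18] #..#. => .  t=0,i=6
  [17] #...# => #  t=0,i=15
  [16] #.... => .  t=0,i=9
  [15] .#### => .  t=2,i=15
  [14] .###. => .  t=0,i=21
  [13] .##.# => .  t=3,i=14
  [12] .##.. => #  t=1,i=16
  [11] .#.## => #  t=4,i=0
  [10] .#.#. => .  t=0,i=3
  [9] .#..# => .  t=0,i=5
  [8] .#... => .  t=0,i=8
  [7] ..### => #  t=0,i=20
  [6] ..##. => #  t=1,i=15
  [5] ..#.# => .  t=1,i=2
  [4] ..#.. => .  t=0,i=7
  [3] ...## => .  t=3,i=0
  [2] ...#. => #  t=0,i=12
  [1] ....# => .  t=0,i=11
  [0] ..... => .  t=0,i=10
  bits 11010010001110100001100011000100 = 3527022788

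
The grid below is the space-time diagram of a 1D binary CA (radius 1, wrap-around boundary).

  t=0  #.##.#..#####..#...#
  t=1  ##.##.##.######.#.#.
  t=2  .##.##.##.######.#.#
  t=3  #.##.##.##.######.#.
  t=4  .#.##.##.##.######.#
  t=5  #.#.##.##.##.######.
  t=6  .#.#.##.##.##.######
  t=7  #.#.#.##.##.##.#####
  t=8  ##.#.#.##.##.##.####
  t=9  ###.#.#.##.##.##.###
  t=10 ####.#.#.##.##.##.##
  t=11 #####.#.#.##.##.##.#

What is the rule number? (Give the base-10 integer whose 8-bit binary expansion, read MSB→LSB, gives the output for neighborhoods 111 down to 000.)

  nb ###: next=#  (t=0,i=9, bit7=1)
  nb ##.: next=#  (t=0,i=0, bit6=1)
  nb #.#: next=#  (t=0,i=1, bit5=1)
  nb #..: next=#  (t=0,i=6, bit4=1)
  nb .##: next=.  (t=0,i=2, bit3=0)
  nb .#.: next=.  (t=0,i=5, bit2=0)
  nb ..#: next=#  (t=0,i=7, bit1=1)
  nb ...: next=.  (t=0,i=17, bit0=0)
  bits 11110010 = 242

242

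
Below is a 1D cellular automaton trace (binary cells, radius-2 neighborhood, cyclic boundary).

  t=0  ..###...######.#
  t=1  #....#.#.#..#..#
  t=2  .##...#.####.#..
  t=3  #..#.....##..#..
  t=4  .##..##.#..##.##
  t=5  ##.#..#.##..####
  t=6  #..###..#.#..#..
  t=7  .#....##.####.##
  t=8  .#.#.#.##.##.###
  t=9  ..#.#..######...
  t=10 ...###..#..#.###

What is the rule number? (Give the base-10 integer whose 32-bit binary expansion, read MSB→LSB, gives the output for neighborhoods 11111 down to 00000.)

1263904265

  ##### -> .   bit 31 = 0  t=0,i=10
  ####. -> #   bit 30 = 1  t=0,i=12
  ###.# -> .   bit 29 = 0  t=0,i=13
  ###.. -> .   bit 28 = 0  t=0,i=4
  ##.## -> #   bit 27 = 1  t=4,i=0
  ##.#. -> .   bit 26 = 0  t=0,i=14
  ##..# -> #   bit 25 = 1  t=3,i=11
  ##... -> #   bit 24 = 1  t=0,i=5
  #.### -> .   bit 23 = 0  t=2,i=8
  #.##. -> #   bit 22 = 1  t=4,i=1
  #.#.# -> .   bit 21 = 0  t=1,i=7
  #.#.. -> #   bit 20 = 1  t=0,i=15
  #..## -> .   bit 19 = 0  t=0,i=1
  #..#. -> #   bit 18 = 1  t=1,i=11
  #...# -> .   bit 17 = 0  t=0,i=6
  #.... -> #   bit 16 = 1  t=1,i=2
  .#### -> #   bit 15 = 1  t=0,i=9
  .###. -> .   bit 14 = 0  t=0,i=3
  .##.# -> #   bit 13 = 1  t=4,i=6
  .##.. -> .   bit 12 = 0  t=1,i=0
  .#.## -> .   bit 11 = 0  t=2,i=7
  .#.#. -> #   bit 10 = 1  t=1,i=6
  .#..# -> #   bit 9 = 1  t=0,i=0
  .#... -> .   bit 8 = 0  t=2,i=14
  ..### -> .   bit 7 = 0  t=0,i=2
  ..##. -> .   bit 6 = 0  t=1,i=15
  ..#.# -> .   bit 5 = 0  t=1,i=5
  ..#.. -> .   bit 4 = 0  t=1,i=12
  ...## -> #   bit 3 = 1  t=0,i=7
  ...#. -> .   bit 2 = 0  t=1,i=4
  ....# -> .   bit 1 = 0  t=1,i=3
  ..... -> #   bit 0 = 1  t=3,i=6
  bits 01001011010101011010011000001001 = 1263904265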